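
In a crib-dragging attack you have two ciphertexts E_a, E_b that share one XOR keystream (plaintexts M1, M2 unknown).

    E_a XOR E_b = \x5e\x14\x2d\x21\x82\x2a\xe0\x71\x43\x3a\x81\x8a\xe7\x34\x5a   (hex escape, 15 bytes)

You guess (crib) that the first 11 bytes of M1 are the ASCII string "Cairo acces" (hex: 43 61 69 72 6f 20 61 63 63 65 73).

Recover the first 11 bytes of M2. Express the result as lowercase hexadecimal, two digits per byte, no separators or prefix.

1d754453ed0a8112205ff2

Since E_a ⊕ E_b = M1 ⊕ M2, XORing with the guessed M1 bytes yields the corresponding M2 bytes: M2 = (E_a ⊕ E_b) ⊕ M1.
5e ^ 43 = 1d
14 ^ 61 = 75
2d ^ 69 = 44
21 ^ 72 = 53
82 ^ 6f = ed
2a ^ 20 = 0a
e0 ^ 61 = 81
71 ^ 63 = 12
43 ^ 63 = 20
3a ^ 65 = 5f
81 ^ 73 = f2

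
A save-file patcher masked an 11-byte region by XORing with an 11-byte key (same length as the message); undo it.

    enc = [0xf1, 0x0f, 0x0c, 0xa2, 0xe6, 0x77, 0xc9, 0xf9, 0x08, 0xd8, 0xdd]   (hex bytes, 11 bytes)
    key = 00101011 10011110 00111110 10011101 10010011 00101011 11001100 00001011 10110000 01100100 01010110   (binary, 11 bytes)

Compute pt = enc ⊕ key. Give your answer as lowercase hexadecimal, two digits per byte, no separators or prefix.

XOR is its own inverse, so applying the key byte-wise gives the result directly.
f1 ⊕ 2b = da
0f ⊕ 9e = 91
0c ⊕ 3e = 32
a2 ⊕ 9d = 3f
e6 ⊕ 93 = 75
77 ⊕ 2b = 5c
c9 ⊕ cc = 05
f9 ⊕ 0b = f2
08 ⊕ b0 = b8
d8 ⊕ 64 = bc
dd ⊕ 56 = 8b

da91323f755c05f2b8bc8b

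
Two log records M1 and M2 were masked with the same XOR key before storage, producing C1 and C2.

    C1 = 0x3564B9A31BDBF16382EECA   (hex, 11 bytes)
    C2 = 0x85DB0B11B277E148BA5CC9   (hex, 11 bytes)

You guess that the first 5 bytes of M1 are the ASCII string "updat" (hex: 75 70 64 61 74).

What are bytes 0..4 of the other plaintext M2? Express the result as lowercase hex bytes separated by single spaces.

c5 cf d6 d3 dd

First, C1 ⊕ C2 = (M1 ⊕ K) ⊕ (M2 ⊕ K) = M1 ⊕ M2, so the key drops out. Then M2 = (M1 ⊕ M2) ⊕ M1 over the first 5 bytes.
byte 0: (35 ^ 85) ^ 75 = b0 ^ 75 = c5
byte 1: (64 ^ db) ^ 70 = bf ^ 70 = cf
byte 2: (b9 ^ 0b) ^ 64 = b2 ^ 64 = d6
byte 3: (a3 ^ 11) ^ 61 = b2 ^ 61 = d3
byte 4: (1b ^ b2) ^ 74 = a9 ^ 74 = dd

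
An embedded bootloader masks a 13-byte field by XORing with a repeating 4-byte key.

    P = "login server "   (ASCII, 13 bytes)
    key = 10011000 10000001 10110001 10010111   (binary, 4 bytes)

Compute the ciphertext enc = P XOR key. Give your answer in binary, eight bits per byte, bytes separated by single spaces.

The 4-byte key repeats, so the effective keystream is 98 81 b1 97 98 81 b1 97 98 81 b1 97 98.
byte 0: 6c XOR 98 = f4
byte 1: 6f XOR 81 = ee
byte 2: 67 XOR b1 = d6
byte 3: 69 XOR 97 = fe
byte 4: 6e XOR 98 = f6
byte 5: 20 XOR 81 = a1
byte 6: 73 XOR b1 = c2
byte 7: 65 XOR 97 = f2
byte 8: 72 XOR 98 = ea
byte 9: 76 XOR 81 = f7
byte 10: 65 XOR b1 = d4
byte 11: 72 XOR 97 = e5
byte 12: 20 XOR 98 = b8

11110100 11101110 11010110 11111110 11110110 10100001 11000010 11110010 11101010 11110111 11010100 11100101 10111000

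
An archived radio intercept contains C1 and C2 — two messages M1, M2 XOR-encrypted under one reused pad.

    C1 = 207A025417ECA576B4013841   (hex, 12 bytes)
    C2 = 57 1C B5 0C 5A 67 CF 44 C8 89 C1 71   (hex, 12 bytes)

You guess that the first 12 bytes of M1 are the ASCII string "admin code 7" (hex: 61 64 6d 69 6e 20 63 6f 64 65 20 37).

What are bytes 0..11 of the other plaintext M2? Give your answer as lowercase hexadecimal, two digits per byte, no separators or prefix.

1602da3123ab095d18edd907

First, C1 ⊕ C2 = (M1 ⊕ K) ⊕ (M2 ⊕ K) = M1 ⊕ M2, so the key drops out. Then M2 = (M1 ⊕ M2) ⊕ M1 over the first 12 bytes.
byte 0: (20 XOR 57) XOR 61 = 77 XOR 61 = 16
byte 1: (7a XOR 1c) XOR 64 = 66 XOR 64 = 02
byte 2: (02 XOR b5) XOR 6d = b7 XOR 6d = da
byte 3: (54 XOR 0c) XOR 69 = 58 XOR 69 = 31
byte 4: (17 XOR 5a) XOR 6e = 4d XOR 6e = 23
byte 5: (ec XOR 67) XOR 20 = 8b XOR 20 = ab
byte 6: (a5 XOR cf) XOR 63 = 6a XOR 63 = 09
byte 7: (76 XOR 44) XOR 6f = 32 XOR 6f = 5d
byte 8: (b4 XOR c8) XOR 64 = 7c XOR 64 = 18
byte 9: (01 XOR 89) XOR 65 = 88 XOR 65 = ed
byte 10: (38 XOR c1) XOR 20 = f9 XOR 20 = d9
byte 11: (41 XOR 71) XOR 37 = 30 XOR 37 = 07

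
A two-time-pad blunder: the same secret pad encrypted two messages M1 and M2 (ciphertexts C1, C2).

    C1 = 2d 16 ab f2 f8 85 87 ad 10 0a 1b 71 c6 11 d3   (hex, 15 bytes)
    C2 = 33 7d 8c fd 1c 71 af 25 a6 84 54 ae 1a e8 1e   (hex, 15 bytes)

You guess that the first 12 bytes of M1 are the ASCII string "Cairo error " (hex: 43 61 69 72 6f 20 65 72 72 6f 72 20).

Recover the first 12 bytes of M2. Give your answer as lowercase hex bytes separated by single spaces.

5d 0a 4e 7d 8b d4 4d fa c4 e1 3d ff

First, C1 ⊕ C2 = (M1 ⊕ K) ⊕ (M2 ⊕ K) = M1 ⊕ M2, so the key drops out. Then M2 = (M1 ⊕ M2) ⊕ M1 over the first 12 bytes.
byte 0: (2d xor 33) xor 43 = 1e xor 43 = 5d
byte 1: (16 xor 7d) xor 61 = 6b xor 61 = 0a
byte 2: (ab xor 8c) xor 69 = 27 xor 69 = 4e
byte 3: (f2 xor fd) xor 72 = 0f xor 72 = 7d
byte 4: (f8 xor 1c) xor 6f = e4 xor 6f = 8b
byte 5: (85 xor 71) xor 20 = f4 xor 20 = d4
byte 6: (87 xor af) xor 65 = 28 xor 65 = 4d
byte 7: (ad xor 25) xor 72 = 88 xor 72 = fa
byte 8: (10 xor a6) xor 72 = b6 xor 72 = c4
byte 9: (0a xor 84) xor 6f = 8e xor 6f = e1
byte 10: (1b xor 54) xor 72 = 4f xor 72 = 3d
byte 11: (71 xor ae) xor 20 = df xor 20 = ff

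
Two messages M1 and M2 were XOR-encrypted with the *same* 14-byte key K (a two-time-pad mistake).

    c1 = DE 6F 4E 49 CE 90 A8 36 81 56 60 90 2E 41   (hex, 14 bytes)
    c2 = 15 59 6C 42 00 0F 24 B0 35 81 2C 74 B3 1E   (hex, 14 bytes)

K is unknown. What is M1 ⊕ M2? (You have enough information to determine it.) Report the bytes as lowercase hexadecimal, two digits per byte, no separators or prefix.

c1 ⊕ c2 = (M1 ⊕ K) ⊕ (M2 ⊕ K) = M1 ⊕ M2 — the shared key cancels under XOR.
de xor 15 = cb
6f xor 59 = 36
4e xor 6c = 22
49 xor 42 = 0b
ce xor 00 = ce
90 xor 0f = 9f
a8 xor 24 = 8c
36 xor b0 = 86
81 xor 35 = b4
56 xor 81 = d7
60 xor 2c = 4c
90 xor 74 = e4
2e xor b3 = 9d
41 xor 1e = 5f

cb36220bce9f8c86b4d74ce49d5f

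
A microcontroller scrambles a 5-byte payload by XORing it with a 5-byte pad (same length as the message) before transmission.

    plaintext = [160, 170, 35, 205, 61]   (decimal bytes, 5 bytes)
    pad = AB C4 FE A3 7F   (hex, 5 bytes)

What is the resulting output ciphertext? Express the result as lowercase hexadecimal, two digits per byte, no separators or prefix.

0b6edd6e42

10100000 ⊕ 10101011 = 00001011
10101010 ⊕ 11000100 = 01101110
00100011 ⊕ 11111110 = 11011101
11001101 ⊕ 10100011 = 01101110
00111101 ⊕ 01111111 = 01000010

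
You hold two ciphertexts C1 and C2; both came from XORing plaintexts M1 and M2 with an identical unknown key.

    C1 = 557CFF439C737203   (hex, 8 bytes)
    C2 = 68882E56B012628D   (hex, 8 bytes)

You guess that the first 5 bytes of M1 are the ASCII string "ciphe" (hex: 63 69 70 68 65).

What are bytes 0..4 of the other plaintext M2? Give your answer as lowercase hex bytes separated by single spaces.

First, C1 ⊕ C2 = (M1 ⊕ K) ⊕ (M2 ⊕ K) = M1 ⊕ M2, so the key drops out. Then M2 = (M1 ⊕ M2) ⊕ M1 over the first 5 bytes.
byte 0: (55 xor 68) xor 63 = 3d xor 63 = 5e
byte 1: (7c xor 88) xor 69 = f4 xor 69 = 9d
byte 2: (ff xor 2e) xor 70 = d1 xor 70 = a1
byte 3: (43 xor 56) xor 68 = 15 xor 68 = 7d
byte 4: (9c xor b0) xor 65 = 2c xor 65 = 49

5e 9d a1 7d 49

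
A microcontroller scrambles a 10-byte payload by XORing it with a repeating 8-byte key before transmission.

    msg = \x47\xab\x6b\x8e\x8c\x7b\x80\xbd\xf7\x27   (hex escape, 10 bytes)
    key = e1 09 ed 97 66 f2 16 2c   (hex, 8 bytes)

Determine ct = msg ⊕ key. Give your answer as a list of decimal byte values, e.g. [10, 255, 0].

[166, 162, 134, 25, 234, 137, 150, 145, 22, 46]

The 8-byte key repeats, so the effective keystream is e1 09 ed 97 66 f2 16 2c e1 09.
byte 0: 01000111 ^ 11100001 = 10100110
byte 1: 10101011 ^ 00001001 = 10100010
byte 2: 01101011 ^ 11101101 = 10000110
byte 3: 10001110 ^ 10010111 = 00011001
byte 4: 10001100 ^ 01100110 = 11101010
byte 5: 01111011 ^ 11110010 = 10001001
byte 6: 10000000 ^ 00010110 = 10010110
byte 7: 10111101 ^ 00101100 = 10010001
byte 8: 11110111 ^ 11100001 = 00010110
byte 9: 00100111 ^ 00001001 = 00101110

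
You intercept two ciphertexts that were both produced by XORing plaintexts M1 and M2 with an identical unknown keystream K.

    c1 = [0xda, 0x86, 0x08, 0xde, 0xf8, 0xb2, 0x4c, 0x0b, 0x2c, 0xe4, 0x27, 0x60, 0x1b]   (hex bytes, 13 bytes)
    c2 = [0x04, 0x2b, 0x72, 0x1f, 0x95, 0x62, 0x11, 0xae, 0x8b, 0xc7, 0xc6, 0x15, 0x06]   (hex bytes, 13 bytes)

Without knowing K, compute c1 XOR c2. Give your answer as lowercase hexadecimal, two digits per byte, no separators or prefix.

c1 ⊕ c2 = (M1 ⊕ K) ⊕ (M2 ⊕ K) = M1 ⊕ M2 — the shared key cancels under XOR.
byte 0: 218 ⊕   4 = 222
byte 1: 134 ⊕  43 = 173
byte 2:   8 ⊕ 114 = 122
byte 3: 222 ⊕  31 = 193
byte 4: 248 ⊕ 149 = 109
byte 5: 178 ⊕  98 = 208
byte 6:  76 ⊕  17 =  93
byte 7:  11 ⊕ 174 = 165
byte 8:  44 ⊕ 139 = 167
byte 9: 228 ⊕ 199 =  35
byte 10:  39 ⊕ 198 = 225
byte 11:  96 ⊕  21 = 117
byte 12:  27 ⊕   6 =  29

dead7ac16dd05da5a723e1751d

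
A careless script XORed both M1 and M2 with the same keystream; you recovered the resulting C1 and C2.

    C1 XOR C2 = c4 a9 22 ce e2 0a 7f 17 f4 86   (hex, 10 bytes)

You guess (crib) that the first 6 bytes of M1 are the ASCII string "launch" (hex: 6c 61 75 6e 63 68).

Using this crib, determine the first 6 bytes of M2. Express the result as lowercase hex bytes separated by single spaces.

a8 c8 57 a0 81 62

Since C1 ⊕ C2 = M1 ⊕ M2, XORing with the guessed M1 bytes yields the corresponding M2 bytes: M2 = (C1 ⊕ C2) ⊕ M1.
c4 ^ 6c = a8
a9 ^ 61 = c8
22 ^ 75 = 57
ce ^ 6e = a0
e2 ^ 63 = 81
0a ^ 68 = 62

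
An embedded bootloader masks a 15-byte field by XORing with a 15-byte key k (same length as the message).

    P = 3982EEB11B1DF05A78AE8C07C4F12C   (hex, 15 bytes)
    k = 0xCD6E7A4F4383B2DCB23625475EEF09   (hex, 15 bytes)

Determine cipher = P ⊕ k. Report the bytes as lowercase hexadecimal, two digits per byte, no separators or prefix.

byte 0: 39 ⊕ cd = f4
byte 1: 82 ⊕ 6e = ec
byte 2: ee ⊕ 7a = 94
byte 3: b1 ⊕ 4f = fe
byte 4: 1b ⊕ 43 = 58
byte 5: 1d ⊕ 83 = 9e
byte 6: f0 ⊕ b2 = 42
byte 7: 5a ⊕ dc = 86
byte 8: 78 ⊕ b2 = ca
byte 9: ae ⊕ 36 = 98
byte 10: 8c ⊕ 25 = a9
byte 11: 07 ⊕ 47 = 40
byte 12: c4 ⊕ 5e = 9a
byte 13: f1 ⊕ ef = 1e
byte 14: 2c ⊕ 09 = 25

f4ec94fe589e4286ca98a9409a1e25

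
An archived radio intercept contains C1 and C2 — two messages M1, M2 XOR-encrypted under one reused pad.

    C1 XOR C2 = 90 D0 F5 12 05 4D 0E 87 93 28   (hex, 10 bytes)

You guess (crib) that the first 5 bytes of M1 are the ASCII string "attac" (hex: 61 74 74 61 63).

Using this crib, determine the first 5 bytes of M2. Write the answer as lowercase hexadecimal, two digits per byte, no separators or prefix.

Since C1 ⊕ C2 = M1 ⊕ M2, XORing with the guessed M1 bytes yields the corresponding M2 bytes: M2 = (C1 ⊕ C2) ⊕ M1.
byte 0: 144 ⊕  97 = 241
byte 1: 208 ⊕ 116 = 164
byte 2: 245 ⊕ 116 = 129
byte 3:  18 ⊕  97 = 115
byte 4:   5 ⊕  99 = 102

f1a4817366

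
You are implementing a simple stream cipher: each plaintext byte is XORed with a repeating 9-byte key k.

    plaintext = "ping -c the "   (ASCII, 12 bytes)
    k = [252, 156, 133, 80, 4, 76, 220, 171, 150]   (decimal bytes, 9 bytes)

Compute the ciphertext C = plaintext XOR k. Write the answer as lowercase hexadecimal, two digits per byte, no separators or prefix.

8cf5eb372461bf8be294f9a5

The 9-byte key repeats, so the effective keystream is fc 9c 85 50 04 4c dc ab 96 fc 9c 85.
byte 0: 70 XOR fc = 8c
byte 1: 69 XOR 9c = f5
byte 2: 6e XOR 85 = eb
byte 3: 67 XOR 50 = 37
byte 4: 20 XOR 04 = 24
byte 5: 2d XOR 4c = 61
byte 6: 63 XOR dc = bf
byte 7: 20 XOR ab = 8b
byte 8: 74 XOR 96 = e2
byte 9: 68 XOR fc = 94
byte 10: 65 XOR 9c = f9
byte 11: 20 XOR 85 = a5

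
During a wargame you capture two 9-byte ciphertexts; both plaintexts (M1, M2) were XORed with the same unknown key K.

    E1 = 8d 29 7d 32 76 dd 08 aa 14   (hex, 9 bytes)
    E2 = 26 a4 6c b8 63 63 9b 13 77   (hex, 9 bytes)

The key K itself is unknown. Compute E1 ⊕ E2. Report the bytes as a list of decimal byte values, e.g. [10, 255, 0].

[171, 141, 17, 138, 21, 190, 147, 185, 99]

E1 ⊕ E2 = (M1 ⊕ K) ⊕ (M2 ⊕ K) = M1 ⊕ M2 — the shared key cancels under XOR.
byte 0: 8d ^ 26 = ab
byte 1: 29 ^ a4 = 8d
byte 2: 7d ^ 6c = 11
byte 3: 32 ^ b8 = 8a
byte 4: 76 ^ 63 = 15
byte 5: dd ^ 63 = be
byte 6: 08 ^ 9b = 93
byte 7: aa ^ 13 = b9
byte 8: 14 ^ 77 = 63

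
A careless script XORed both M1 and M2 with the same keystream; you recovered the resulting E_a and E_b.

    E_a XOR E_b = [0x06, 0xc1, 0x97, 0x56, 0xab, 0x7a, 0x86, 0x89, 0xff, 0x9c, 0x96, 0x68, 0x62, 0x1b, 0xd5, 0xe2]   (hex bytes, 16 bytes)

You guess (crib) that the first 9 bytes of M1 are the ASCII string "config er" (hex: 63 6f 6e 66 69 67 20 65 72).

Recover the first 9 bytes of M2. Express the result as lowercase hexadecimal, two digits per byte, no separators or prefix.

Since E_a ⊕ E_b = M1 ⊕ M2, XORing with the guessed M1 bytes yields the corresponding M2 bytes: M2 = (E_a ⊕ E_b) ⊕ M1.
06 ⊕ 63 = 65
c1 ⊕ 6f = ae
97 ⊕ 6e = f9
56 ⊕ 66 = 30
ab ⊕ 69 = c2
7a ⊕ 67 = 1d
86 ⊕ 20 = a6
89 ⊕ 65 = ec
ff ⊕ 72 = 8d

65aef930c21da6ec8d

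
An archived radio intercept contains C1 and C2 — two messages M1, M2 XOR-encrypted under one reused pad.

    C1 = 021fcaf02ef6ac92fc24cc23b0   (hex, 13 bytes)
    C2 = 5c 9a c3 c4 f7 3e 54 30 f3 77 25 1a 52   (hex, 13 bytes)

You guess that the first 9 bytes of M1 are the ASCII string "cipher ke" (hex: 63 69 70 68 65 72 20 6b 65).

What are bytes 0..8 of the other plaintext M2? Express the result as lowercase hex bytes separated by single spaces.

3d ec 79 5c bc ba d8 c9 6a

First, C1 ⊕ C2 = (M1 ⊕ K) ⊕ (M2 ⊕ K) = M1 ⊕ M2, so the key drops out. Then M2 = (M1 ⊕ M2) ⊕ M1 over the first 9 bytes.
byte 0: (02 ⊕ 5c) ⊕ 63 = 5e ⊕ 63 = 3d
byte 1: (1f ⊕ 9a) ⊕ 69 = 85 ⊕ 69 = ec
byte 2: (ca ⊕ c3) ⊕ 70 = 09 ⊕ 70 = 79
byte 3: (f0 ⊕ c4) ⊕ 68 = 34 ⊕ 68 = 5c
byte 4: (2e ⊕ f7) ⊕ 65 = d9 ⊕ 65 = bc
byte 5: (f6 ⊕ 3e) ⊕ 72 = c8 ⊕ 72 = ba
byte 6: (ac ⊕ 54) ⊕ 20 = f8 ⊕ 20 = d8
byte 7: (92 ⊕ 30) ⊕ 6b = a2 ⊕ 6b = c9
byte 8: (fc ⊕ f3) ⊕ 65 = 0f ⊕ 65 = 6a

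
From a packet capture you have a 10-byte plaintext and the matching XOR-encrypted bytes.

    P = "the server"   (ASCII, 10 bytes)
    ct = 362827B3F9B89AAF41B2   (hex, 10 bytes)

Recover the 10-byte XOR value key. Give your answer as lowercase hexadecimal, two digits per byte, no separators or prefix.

Since ct = P ⊕ key, XORing both sides with P gives key = P ⊕ ct.
byte 0: 01110100 ⊕ 00110110 = 01000010
byte 1: 01101000 ⊕ 00101000 = 01000000
byte 2: 01100101 ⊕ 00100111 = 01000010
byte 3: 00100000 ⊕ 10110011 = 10010011
byte 4: 01110011 ⊕ 11111001 = 10001010
byte 5: 01100101 ⊕ 10111000 = 11011101
byte 6: 01110010 ⊕ 10011010 = 11101000
byte 7: 01110110 ⊕ 10101111 = 11011001
byte 8: 01100101 ⊕ 01000001 = 00100100
byte 9: 01110010 ⊕ 10110010 = 11000000

424042938adde8d924c0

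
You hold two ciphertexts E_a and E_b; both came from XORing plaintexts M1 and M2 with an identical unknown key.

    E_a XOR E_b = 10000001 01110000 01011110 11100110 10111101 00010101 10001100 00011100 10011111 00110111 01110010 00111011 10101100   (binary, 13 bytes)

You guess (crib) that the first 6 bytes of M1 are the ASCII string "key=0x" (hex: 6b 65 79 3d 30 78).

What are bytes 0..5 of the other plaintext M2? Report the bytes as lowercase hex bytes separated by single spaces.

ea 15 27 db 8d 6d

Since E_a ⊕ E_b = M1 ⊕ M2, XORing with the guessed M1 bytes yields the corresponding M2 bytes: M2 = (E_a ⊕ E_b) ⊕ M1.
byte 0: 10000001 ^ 01101011 = 11101010
byte 1: 01110000 ^ 01100101 = 00010101
byte 2: 01011110 ^ 01111001 = 00100111
byte 3: 11100110 ^ 00111101 = 11011011
byte 4: 10111101 ^ 00110000 = 10001101
byte 5: 00010101 ^ 01111000 = 01101101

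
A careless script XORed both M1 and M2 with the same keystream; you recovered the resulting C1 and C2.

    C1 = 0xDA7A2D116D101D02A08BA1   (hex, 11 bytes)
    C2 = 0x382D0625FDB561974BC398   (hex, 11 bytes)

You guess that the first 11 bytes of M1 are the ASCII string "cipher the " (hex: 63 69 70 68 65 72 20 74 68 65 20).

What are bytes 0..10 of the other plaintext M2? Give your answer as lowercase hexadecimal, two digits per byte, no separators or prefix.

813e5b5cf5d75ce1832d19

First, C1 ⊕ C2 = (M1 ⊕ K) ⊕ (M2 ⊕ K) = M1 ⊕ M2, so the key drops out. Then M2 = (M1 ⊕ M2) ⊕ M1 over the first 11 bytes.
byte 0: (da ⊕ 38) ⊕ 63 = e2 ⊕ 63 = 81
byte 1: (7a ⊕ 2d) ⊕ 69 = 57 ⊕ 69 = 3e
byte 2: (2d ⊕ 06) ⊕ 70 = 2b ⊕ 70 = 5b
byte 3: (11 ⊕ 25) ⊕ 68 = 34 ⊕ 68 = 5c
byte 4: (6d ⊕ fd) ⊕ 65 = 90 ⊕ 65 = f5
byte 5: (10 ⊕ b5) ⊕ 72 = a5 ⊕ 72 = d7
byte 6: (1d ⊕ 61) ⊕ 20 = 7c ⊕ 20 = 5c
byte 7: (02 ⊕ 97) ⊕ 74 = 95 ⊕ 74 = e1
byte 8: (a0 ⊕ 4b) ⊕ 68 = eb ⊕ 68 = 83
byte 9: (8b ⊕ c3) ⊕ 65 = 48 ⊕ 65 = 2d
byte 10: (a1 ⊕ 98) ⊕ 20 = 39 ⊕ 20 = 19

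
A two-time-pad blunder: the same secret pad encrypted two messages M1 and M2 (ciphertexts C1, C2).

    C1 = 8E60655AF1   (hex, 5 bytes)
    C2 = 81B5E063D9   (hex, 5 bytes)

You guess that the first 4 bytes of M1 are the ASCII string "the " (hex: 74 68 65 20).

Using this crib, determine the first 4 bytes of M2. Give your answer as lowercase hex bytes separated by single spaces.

7b bd e0 19

First, C1 ⊕ C2 = (M1 ⊕ K) ⊕ (M2 ⊕ K) = M1 ⊕ M2, so the key drops out. Then M2 = (M1 ⊕ M2) ⊕ M1 over the first 4 bytes.
byte 0: (8e ^ 81) ^ 74 = 0f ^ 74 = 7b
byte 1: (60 ^ b5) ^ 68 = d5 ^ 68 = bd
byte 2: (65 ^ e0) ^ 65 = 85 ^ 65 = e0
byte 3: (5a ^ 63) ^ 20 = 39 ^ 20 = 19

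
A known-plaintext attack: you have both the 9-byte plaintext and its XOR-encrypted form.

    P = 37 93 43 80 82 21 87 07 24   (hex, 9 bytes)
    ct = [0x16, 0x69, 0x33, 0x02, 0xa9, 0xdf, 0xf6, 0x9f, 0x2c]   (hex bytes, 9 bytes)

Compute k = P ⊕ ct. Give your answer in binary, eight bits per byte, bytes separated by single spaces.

00100001 11111010 01110000 10000010 00101011 11111110 01110001 10011000 00001000

Since ct = P ⊕ k, XORing both sides with P gives k = P ⊕ ct.
37 ⊕ 16 = 21
93 ⊕ 69 = fa
43 ⊕ 33 = 70
80 ⊕ 02 = 82
82 ⊕ a9 = 2b
21 ⊕ df = fe
87 ⊕ f6 = 71
07 ⊕ 9f = 98
24 ⊕ 2c = 08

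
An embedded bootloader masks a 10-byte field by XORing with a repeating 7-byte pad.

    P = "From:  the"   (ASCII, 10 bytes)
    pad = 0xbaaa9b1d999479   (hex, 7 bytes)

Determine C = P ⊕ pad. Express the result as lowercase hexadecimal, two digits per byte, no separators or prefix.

The 7-byte key repeats, so the effective keystream is ba aa 9b 1d 99 94 79 ba aa 9b.
byte 0: 46 ^ ba = fc
byte 1: 72 ^ aa = d8
byte 2: 6f ^ 9b = f4
byte 3: 6d ^ 1d = 70
byte 4: 3a ^ 99 = a3
byte 5: 20 ^ 94 = b4
byte 6: 20 ^ 79 = 59
byte 7: 74 ^ ba = ce
byte 8: 68 ^ aa = c2
byte 9: 65 ^ 9b = fe

fcd8f470a3b459cec2fe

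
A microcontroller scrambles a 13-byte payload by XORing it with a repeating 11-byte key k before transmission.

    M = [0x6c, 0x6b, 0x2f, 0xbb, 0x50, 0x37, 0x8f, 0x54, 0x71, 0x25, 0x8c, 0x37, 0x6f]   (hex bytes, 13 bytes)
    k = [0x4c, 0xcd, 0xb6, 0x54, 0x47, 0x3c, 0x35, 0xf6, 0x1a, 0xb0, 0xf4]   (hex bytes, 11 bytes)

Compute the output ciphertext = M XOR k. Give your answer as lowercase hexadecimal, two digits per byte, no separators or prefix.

20a699ef170bbaa26b95787ba2

The 11-byte key repeats, so the effective keystream is 4c cd b6 54 47 3c 35 f6 1a b0 f4 4c cd.
byte 0: 108 XOR  76 =  32
byte 1: 107 XOR 205 = 166
byte 2:  47 XOR 182 = 153
byte 3: 187 XOR  84 = 239
byte 4:  80 XOR  71 =  23
byte 5:  55 XOR  60 =  11
byte 6: 143 XOR  53 = 186
byte 7:  84 XOR 246 = 162
byte 8: 113 XOR  26 = 107
byte 9:  37 XOR 176 = 149
byte 10: 140 XOR 244 = 120
byte 11:  55 XOR  76 = 123
byte 12: 111 XOR 205 = 162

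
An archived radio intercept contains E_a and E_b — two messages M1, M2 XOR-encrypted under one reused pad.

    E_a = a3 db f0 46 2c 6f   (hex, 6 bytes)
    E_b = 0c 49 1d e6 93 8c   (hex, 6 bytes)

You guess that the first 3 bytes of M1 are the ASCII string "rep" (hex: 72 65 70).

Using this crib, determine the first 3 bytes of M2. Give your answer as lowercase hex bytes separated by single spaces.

dd f7 9d

First, E_a ⊕ E_b = (M1 ⊕ K) ⊕ (M2 ⊕ K) = M1 ⊕ M2, so the key drops out. Then M2 = (M1 ⊕ M2) ⊕ M1 over the first 3 bytes.
byte 0: (a3 ^ 0c) ^ 72 = af ^ 72 = dd
byte 1: (db ^ 49) ^ 65 = 92 ^ 65 = f7
byte 2: (f0 ^ 1d) ^ 70 = ed ^ 70 = 9d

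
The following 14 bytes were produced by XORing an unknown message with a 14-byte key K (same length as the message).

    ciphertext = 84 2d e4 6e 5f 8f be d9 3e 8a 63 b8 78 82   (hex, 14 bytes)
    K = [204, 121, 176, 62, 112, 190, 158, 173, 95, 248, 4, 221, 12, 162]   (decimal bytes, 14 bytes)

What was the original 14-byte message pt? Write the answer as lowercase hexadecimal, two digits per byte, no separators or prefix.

XOR is its own inverse, so applying the key byte-wise gives the result directly.
84 ⊕ cc = 48
2d ⊕ 79 = 54
e4 ⊕ b0 = 54
6e ⊕ 3e = 50
5f ⊕ 70 = 2f
8f ⊕ be = 31
be ⊕ 9e = 20
d9 ⊕ ad = 74
3e ⊕ 5f = 61
8a ⊕ f8 = 72
63 ⊕ 04 = 67
b8 ⊕ dd = 65
78 ⊕ 0c = 74
82 ⊕ a2 = 20

485454502f312074617267657420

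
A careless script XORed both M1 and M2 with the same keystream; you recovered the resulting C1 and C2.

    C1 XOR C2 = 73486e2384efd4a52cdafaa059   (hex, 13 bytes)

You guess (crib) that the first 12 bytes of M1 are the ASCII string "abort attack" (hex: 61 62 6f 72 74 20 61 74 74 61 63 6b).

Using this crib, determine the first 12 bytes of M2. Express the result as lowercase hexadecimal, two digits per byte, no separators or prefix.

122a0151f0cfb5d158bb99cb

Since C1 ⊕ C2 = M1 ⊕ M2, XORing with the guessed M1 bytes yields the corresponding M2 bytes: M2 = (C1 ⊕ C2) ⊕ M1.
115 xor  97 =  18
 72 xor  98 =  42
110 xor 111 =   1
 35 xor 114 =  81
132 xor 116 = 240
239 xor  32 = 207
212 xor  97 = 181
165 xor 116 = 209
 44 xor 116 =  88
218 xor  97 = 187
250 xor  99 = 153
160 xor 107 = 203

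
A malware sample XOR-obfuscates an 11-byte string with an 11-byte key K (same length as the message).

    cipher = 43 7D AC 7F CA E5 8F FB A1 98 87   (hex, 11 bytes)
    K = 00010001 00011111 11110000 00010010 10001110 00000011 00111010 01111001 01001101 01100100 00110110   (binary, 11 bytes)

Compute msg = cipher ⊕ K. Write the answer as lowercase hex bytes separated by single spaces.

XOR is its own inverse, so applying the key byte-wise gives the result directly.
43 ⊕ 11 = 52
7d ⊕ 1f = 62
ac ⊕ f0 = 5c
7f ⊕ 12 = 6d
ca ⊕ 8e = 44
e5 ⊕ 03 = e6
8f ⊕ 3a = b5
fb ⊕ 79 = 82
a1 ⊕ 4d = ec
98 ⊕ 64 = fc
87 ⊕ 36 = b1

52 62 5c 6d 44 e6 b5 82 ec fc b1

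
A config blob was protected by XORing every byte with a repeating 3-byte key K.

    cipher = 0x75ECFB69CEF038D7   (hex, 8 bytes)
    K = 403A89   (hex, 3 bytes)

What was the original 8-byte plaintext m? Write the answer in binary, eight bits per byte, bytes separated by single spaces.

The 3-byte key repeats, so the effective keystream is 40 3a 89 40 3a 89 40 3a.
byte 0: 01110101 xor 01000000 = 00110101
byte 1: 11101100 xor 00111010 = 11010110
byte 2: 11111011 xor 10001001 = 01110010
byte 3: 01101001 xor 01000000 = 00101001
byte 4: 11001110 xor 00111010 = 11110100
byte 5: 11110000 xor 10001001 = 01111001
byte 6: 00111000 xor 01000000 = 01111000
byte 7: 11010111 xor 00111010 = 11101101

00110101 11010110 01110010 00101001 11110100 01111001 01111000 11101101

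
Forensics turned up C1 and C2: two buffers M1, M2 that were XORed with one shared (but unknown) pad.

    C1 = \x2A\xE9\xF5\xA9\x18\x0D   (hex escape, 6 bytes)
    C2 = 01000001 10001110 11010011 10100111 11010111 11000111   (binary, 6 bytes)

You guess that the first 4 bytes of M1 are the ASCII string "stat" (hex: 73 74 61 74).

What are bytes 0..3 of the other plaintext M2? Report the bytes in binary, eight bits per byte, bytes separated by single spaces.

First, C1 ⊕ C2 = (M1 ⊕ K) ⊕ (M2 ⊕ K) = M1 ⊕ M2, so the key drops out. Then M2 = (M1 ⊕ M2) ⊕ M1 over the first 4 bytes.
byte 0: (2a XOR 41) XOR 73 = 6b XOR 73 = 18
byte 1: (e9 XOR 8e) XOR 74 = 67 XOR 74 = 13
byte 2: (f5 XOR d3) XOR 61 = 26 XOR 61 = 47
byte 3: (a9 XOR a7) XOR 74 = 0e XOR 74 = 7a

00011000 00010011 01000111 01111010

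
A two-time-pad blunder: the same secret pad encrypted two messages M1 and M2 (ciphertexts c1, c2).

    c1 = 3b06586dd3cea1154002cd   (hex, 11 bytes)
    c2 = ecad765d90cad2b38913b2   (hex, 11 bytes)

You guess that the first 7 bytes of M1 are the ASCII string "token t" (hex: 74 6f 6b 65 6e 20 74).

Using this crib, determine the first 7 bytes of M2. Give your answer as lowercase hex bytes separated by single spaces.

First, c1 ⊕ c2 = (M1 ⊕ K) ⊕ (M2 ⊕ K) = M1 ⊕ M2, so the key drops out. Then M2 = (M1 ⊕ M2) ⊕ M1 over the first 7 bytes.
byte 0: (3b ⊕ ec) ⊕ 74 = d7 ⊕ 74 = a3
byte 1: (06 ⊕ ad) ⊕ 6f = ab ⊕ 6f = c4
byte 2: (58 ⊕ 76) ⊕ 6b = 2e ⊕ 6b = 45
byte 3: (6d ⊕ 5d) ⊕ 65 = 30 ⊕ 65 = 55
byte 4: (d3 ⊕ 90) ⊕ 6e = 43 ⊕ 6e = 2d
byte 5: (ce ⊕ ca) ⊕ 20 = 04 ⊕ 20 = 24
byte 6: (a1 ⊕ d2) ⊕ 74 = 73 ⊕ 74 = 07

a3 c4 45 55 2d 24 07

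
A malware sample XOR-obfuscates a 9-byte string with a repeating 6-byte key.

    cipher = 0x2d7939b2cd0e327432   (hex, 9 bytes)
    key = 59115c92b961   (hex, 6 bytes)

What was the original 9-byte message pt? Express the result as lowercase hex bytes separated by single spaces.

The 6-byte key repeats, so the effective keystream is 59 11 5c 92 b9 61 59 11 5c.
byte 0: 2d xor 59 = 74
byte 1: 79 xor 11 = 68
byte 2: 39 xor 5c = 65
byte 3: b2 xor 92 = 20
byte 4: cd xor b9 = 74
byte 5: 0e xor 61 = 6f
byte 6: 32 xor 59 = 6b
byte 7: 74 xor 11 = 65
byte 8: 32 xor 5c = 6e

74 68 65 20 74 6f 6b 65 6e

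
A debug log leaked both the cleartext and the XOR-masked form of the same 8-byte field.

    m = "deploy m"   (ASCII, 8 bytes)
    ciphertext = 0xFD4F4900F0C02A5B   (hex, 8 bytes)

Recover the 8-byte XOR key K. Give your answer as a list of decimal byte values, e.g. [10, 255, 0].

Since ciphertext = m ⊕ K, XORing both sides with m gives K = m ⊕ ciphertext.
byte 0: 01100100 ⊕ 11111101 = 10011001
byte 1: 01100101 ⊕ 01001111 = 00101010
byte 2: 01110000 ⊕ 01001001 = 00111001
byte 3: 01101100 ⊕ 00000000 = 01101100
byte 4: 01101111 ⊕ 11110000 = 10011111
byte 5: 01111001 ⊕ 11000000 = 10111001
byte 6: 00100000 ⊕ 00101010 = 00001010
byte 7: 01101101 ⊕ 01011011 = 00110110

[153, 42, 57, 108, 159, 185, 10, 54]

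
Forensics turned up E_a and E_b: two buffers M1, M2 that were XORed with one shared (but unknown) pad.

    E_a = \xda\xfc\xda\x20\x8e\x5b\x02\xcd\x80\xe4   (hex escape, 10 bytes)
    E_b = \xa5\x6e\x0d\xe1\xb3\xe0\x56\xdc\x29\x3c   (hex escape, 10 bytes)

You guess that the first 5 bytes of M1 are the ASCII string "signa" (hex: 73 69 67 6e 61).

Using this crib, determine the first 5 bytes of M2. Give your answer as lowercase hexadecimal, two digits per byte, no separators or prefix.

First, E_a ⊕ E_b = (M1 ⊕ K) ⊕ (M2 ⊕ K) = M1 ⊕ M2, so the key drops out. Then M2 = (M1 ⊕ M2) ⊕ M1 over the first 5 bytes.
byte 0: (da xor a5) xor 73 = 7f xor 73 = 0c
byte 1: (fc xor 6e) xor 69 = 92 xor 69 = fb
byte 2: (da xor 0d) xor 67 = d7 xor 67 = b0
byte 3: (20 xor e1) xor 6e = c1 xor 6e = af
byte 4: (8e xor b3) xor 61 = 3d xor 61 = 5c

0cfbb0af5c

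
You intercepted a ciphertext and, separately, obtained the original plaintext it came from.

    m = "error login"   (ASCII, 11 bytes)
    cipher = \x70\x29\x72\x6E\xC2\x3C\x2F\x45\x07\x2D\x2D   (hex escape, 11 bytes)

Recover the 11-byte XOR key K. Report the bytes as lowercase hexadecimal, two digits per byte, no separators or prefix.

Since cipher = m ⊕ K, XORing both sides with m gives K = m ⊕ cipher.
byte 0: 65 ^ 70 = 15
byte 1: 72 ^ 29 = 5b
byte 2: 72 ^ 72 = 00
byte 3: 6f ^ 6e = 01
byte 4: 72 ^ c2 = b0
byte 5: 20 ^ 3c = 1c
byte 6: 6c ^ 2f = 43
byte 7: 6f ^ 45 = 2a
byte 8: 67 ^ 07 = 60
byte 9: 69 ^ 2d = 44
byte 10: 6e ^ 2d = 43

155b0001b01c432a604443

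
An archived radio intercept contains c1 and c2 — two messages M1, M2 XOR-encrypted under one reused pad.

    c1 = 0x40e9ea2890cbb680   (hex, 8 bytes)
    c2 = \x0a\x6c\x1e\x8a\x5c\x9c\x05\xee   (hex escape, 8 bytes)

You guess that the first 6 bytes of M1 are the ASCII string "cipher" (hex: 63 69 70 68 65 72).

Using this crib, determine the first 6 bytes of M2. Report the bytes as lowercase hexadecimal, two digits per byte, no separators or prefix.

29ec84caa925

First, c1 ⊕ c2 = (M1 ⊕ K) ⊕ (M2 ⊕ K) = M1 ⊕ M2, so the key drops out. Then M2 = (M1 ⊕ M2) ⊕ M1 over the first 6 bytes.
byte 0: (40 XOR 0a) XOR 63 = 4a XOR 63 = 29
byte 1: (e9 XOR 6c) XOR 69 = 85 XOR 69 = ec
byte 2: (ea XOR 1e) XOR 70 = f4 XOR 70 = 84
byte 3: (28 XOR 8a) XOR 68 = a2 XOR 68 = ca
byte 4: (90 XOR 5c) XOR 65 = cc XOR 65 = a9
byte 5: (cb XOR 9c) XOR 72 = 57 XOR 72 = 25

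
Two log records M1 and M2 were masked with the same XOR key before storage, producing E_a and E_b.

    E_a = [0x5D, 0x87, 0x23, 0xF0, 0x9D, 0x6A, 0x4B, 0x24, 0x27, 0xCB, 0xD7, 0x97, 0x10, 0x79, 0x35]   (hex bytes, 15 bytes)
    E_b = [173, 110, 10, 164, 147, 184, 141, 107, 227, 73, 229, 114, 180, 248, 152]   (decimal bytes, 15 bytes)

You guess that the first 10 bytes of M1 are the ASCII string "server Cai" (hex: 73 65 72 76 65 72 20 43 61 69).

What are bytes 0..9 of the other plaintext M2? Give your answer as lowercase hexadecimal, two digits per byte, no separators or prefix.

838c5b226ba0e60ca5eb

First, E_a ⊕ E_b = (M1 ⊕ K) ⊕ (M2 ⊕ K) = M1 ⊕ M2, so the key drops out. Then M2 = (M1 ⊕ M2) ⊕ M1 over the first 10 bytes.
byte 0: (5d ⊕ ad) ⊕ 73 = f0 ⊕ 73 = 83
byte 1: (87 ⊕ 6e) ⊕ 65 = e9 ⊕ 65 = 8c
byte 2: (23 ⊕ 0a) ⊕ 72 = 29 ⊕ 72 = 5b
byte 3: (f0 ⊕ a4) ⊕ 76 = 54 ⊕ 76 = 22
byte 4: (9d ⊕ 93) ⊕ 65 = 0e ⊕ 65 = 6b
byte 5: (6a ⊕ b8) ⊕ 72 = d2 ⊕ 72 = a0
byte 6: (4b ⊕ 8d) ⊕ 20 = c6 ⊕ 20 = e6
byte 7: (24 ⊕ 6b) ⊕ 43 = 4f ⊕ 43 = 0c
byte 8: (27 ⊕ e3) ⊕ 61 = c4 ⊕ 61 = a5
byte 9: (cb ⊕ 49) ⊕ 69 = 82 ⊕ 69 = eb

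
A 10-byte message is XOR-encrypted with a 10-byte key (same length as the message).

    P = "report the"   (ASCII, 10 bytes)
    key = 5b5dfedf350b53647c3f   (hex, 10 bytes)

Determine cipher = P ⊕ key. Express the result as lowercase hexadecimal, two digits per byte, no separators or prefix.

XOR is its own inverse, so applying the key byte-wise gives the result directly.
72 ⊕ 5b = 29
65 ⊕ 5d = 38
70 ⊕ fe = 8e
6f ⊕ df = b0
72 ⊕ 35 = 47
74 ⊕ 0b = 7f
20 ⊕ 53 = 73
74 ⊕ 64 = 10
68 ⊕ 7c = 14
65 ⊕ 3f = 5a

29388eb0477f7310145a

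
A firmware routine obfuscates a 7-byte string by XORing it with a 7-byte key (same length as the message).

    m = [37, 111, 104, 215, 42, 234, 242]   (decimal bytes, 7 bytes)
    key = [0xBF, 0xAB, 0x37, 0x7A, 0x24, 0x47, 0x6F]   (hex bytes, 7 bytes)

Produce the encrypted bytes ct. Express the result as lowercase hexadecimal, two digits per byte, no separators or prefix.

byte 0: 25 XOR bf = 9a
byte 1: 6f XOR ab = c4
byte 2: 68 XOR 37 = 5f
byte 3: d7 XOR 7a = ad
byte 4: 2a XOR 24 = 0e
byte 5: ea XOR 47 = ad
byte 6: f2 XOR 6f = 9d

9ac45fad0ead9d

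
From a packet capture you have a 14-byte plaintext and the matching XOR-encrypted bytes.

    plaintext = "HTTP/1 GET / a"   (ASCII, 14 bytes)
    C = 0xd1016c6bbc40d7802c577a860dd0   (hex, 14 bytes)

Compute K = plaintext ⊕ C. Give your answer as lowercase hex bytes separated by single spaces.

Since C = plaintext ⊕ K, XORing both sides with plaintext gives K = plaintext ⊕ C.
01001000 XOR 11010001 = 10011001
01010100 XOR 00000001 = 01010101
01010100 XOR 01101100 = 00111000
01010000 XOR 01101011 = 00111011
00101111 XOR 10111100 = 10010011
00110001 XOR 01000000 = 01110001
00100000 XOR 11010111 = 11110111
01000111 XOR 10000000 = 11000111
01000101 XOR 00101100 = 01101001
01010100 XOR 01010111 = 00000011
00100000 XOR 01111010 = 01011010
00101111 XOR 10000110 = 10101001
00100000 XOR 00001101 = 00101101
01100001 XOR 11010000 = 10110001

99 55 38 3b 93 71 f7 c7 69 03 5a a9 2d b1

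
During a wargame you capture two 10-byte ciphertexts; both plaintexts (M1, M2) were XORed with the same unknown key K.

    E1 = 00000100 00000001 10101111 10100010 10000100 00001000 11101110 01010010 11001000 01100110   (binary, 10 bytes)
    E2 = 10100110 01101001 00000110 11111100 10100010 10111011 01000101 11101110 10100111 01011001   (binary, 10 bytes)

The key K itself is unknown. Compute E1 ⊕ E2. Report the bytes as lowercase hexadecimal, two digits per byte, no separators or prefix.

E1 ⊕ E2 = (M1 ⊕ K) ⊕ (M2 ⊕ K) = M1 ⊕ M2 — the shared key cancels under XOR.
byte 0: 04 ⊕ a6 = a2
byte 1: 01 ⊕ 69 = 68
byte 2: af ⊕ 06 = a9
byte 3: a2 ⊕ fc = 5e
byte 4: 84 ⊕ a2 = 26
byte 5: 08 ⊕ bb = b3
byte 6: ee ⊕ 45 = ab
byte 7: 52 ⊕ ee = bc
byte 8: c8 ⊕ a7 = 6f
byte 9: 66 ⊕ 59 = 3f

a268a95e26b3abbc6f3f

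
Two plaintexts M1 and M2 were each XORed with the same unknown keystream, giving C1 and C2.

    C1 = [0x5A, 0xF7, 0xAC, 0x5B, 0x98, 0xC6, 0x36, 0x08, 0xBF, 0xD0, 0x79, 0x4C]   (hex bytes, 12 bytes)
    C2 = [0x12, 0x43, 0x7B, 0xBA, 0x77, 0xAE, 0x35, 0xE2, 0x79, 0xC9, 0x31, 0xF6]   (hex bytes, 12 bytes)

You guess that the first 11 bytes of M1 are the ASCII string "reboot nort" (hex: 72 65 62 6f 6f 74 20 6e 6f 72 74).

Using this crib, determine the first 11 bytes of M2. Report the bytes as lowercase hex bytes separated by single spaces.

3a d1 b5 8e 80 1c 23 84 a9 6b 3c

First, C1 ⊕ C2 = (M1 ⊕ K) ⊕ (M2 ⊕ K) = M1 ⊕ M2, so the key drops out. Then M2 = (M1 ⊕ M2) ⊕ M1 over the first 11 bytes.
byte 0: (5a xor 12) xor 72 = 48 xor 72 = 3a
byte 1: (f7 xor 43) xor 65 = b4 xor 65 = d1
byte 2: (ac xor 7b) xor 62 = d7 xor 62 = b5
byte 3: (5b xor ba) xor 6f = e1 xor 6f = 8e
byte 4: (98 xor 77) xor 6f = ef xor 6f = 80
byte 5: (c6 xor ae) xor 74 = 68 xor 74 = 1c
byte 6: (36 xor 35) xor 20 = 03 xor 20 = 23
byte 7: (08 xor e2) xor 6e = ea xor 6e = 84
byte 8: (bf xor 79) xor 6f = c6 xor 6f = a9
byte 9: (d0 xor c9) xor 72 = 19 xor 72 = 6b
byte 10: (79 xor 31) xor 74 = 48 xor 74 = 3c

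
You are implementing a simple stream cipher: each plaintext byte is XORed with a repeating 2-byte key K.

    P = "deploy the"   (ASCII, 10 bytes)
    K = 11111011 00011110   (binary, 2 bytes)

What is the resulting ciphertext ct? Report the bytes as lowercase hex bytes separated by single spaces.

The 2-byte key repeats, so the effective keystream is fb 1e fb 1e fb 1e fb 1e fb 1e.
byte 0: 64 XOR fb = 9f
byte 1: 65 XOR 1e = 7b
byte 2: 70 XOR fb = 8b
byte 3: 6c XOR 1e = 72
byte 4: 6f XOR fb = 94
byte 5: 79 XOR 1e = 67
byte 6: 20 XOR fb = db
byte 7: 74 XOR 1e = 6a
byte 8: 68 XOR fb = 93
byte 9: 65 XOR 1e = 7b

9f 7b 8b 72 94 67 db 6a 93 7b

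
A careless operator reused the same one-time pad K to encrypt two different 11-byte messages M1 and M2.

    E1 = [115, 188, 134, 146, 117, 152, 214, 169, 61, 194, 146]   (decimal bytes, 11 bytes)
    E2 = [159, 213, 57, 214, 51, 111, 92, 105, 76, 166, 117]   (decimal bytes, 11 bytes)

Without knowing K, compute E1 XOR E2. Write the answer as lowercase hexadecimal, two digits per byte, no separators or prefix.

ec69bf4446f78ac07164e7

E1 ⊕ E2 = (M1 ⊕ K) ⊕ (M2 ⊕ K) = M1 ⊕ M2 — the shared key cancels under XOR.
73 ^ 9f = ec
bc ^ d5 = 69
86 ^ 39 = bf
92 ^ d6 = 44
75 ^ 33 = 46
98 ^ 6f = f7
d6 ^ 5c = 8a
a9 ^ 69 = c0
3d ^ 4c = 71
c2 ^ a6 = 64
92 ^ 75 = e7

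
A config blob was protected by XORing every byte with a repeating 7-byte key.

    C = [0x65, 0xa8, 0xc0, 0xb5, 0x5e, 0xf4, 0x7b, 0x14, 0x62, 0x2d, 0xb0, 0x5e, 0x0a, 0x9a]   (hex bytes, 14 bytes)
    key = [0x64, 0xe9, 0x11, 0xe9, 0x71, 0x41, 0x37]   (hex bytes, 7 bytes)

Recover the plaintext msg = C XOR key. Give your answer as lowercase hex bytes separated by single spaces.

01 41 d1 5c 2f b5 4c 70 8b 3c 59 2f 4b ad

The 7-byte key repeats, so the effective keystream is 64 e9 11 e9 71 41 37 64 e9 11 e9 71 41 37.
byte 0: 65 xor 64 = 01
byte 1: a8 xor e9 = 41
byte 2: c0 xor 11 = d1
byte 3: b5 xor e9 = 5c
byte 4: 5e xor 71 = 2f
byte 5: f4 xor 41 = b5
byte 6: 7b xor 37 = 4c
byte 7: 14 xor 64 = 70
byte 8: 62 xor e9 = 8b
byte 9: 2d xor 11 = 3c
byte 10: b0 xor e9 = 59
byte 11: 5e xor 71 = 2f
byte 12: 0a xor 41 = 4b
byte 13: 9a xor 37 = ad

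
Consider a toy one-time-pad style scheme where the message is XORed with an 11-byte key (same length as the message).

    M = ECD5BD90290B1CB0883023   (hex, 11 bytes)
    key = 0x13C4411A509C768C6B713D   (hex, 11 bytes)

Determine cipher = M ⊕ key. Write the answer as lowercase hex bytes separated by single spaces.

ff 11 fc 8a 79 97 6a 3c e3 41 1e

XOR is its own inverse, so applying the key byte-wise gives the result directly.
ec xor 13 = ff
d5 xor c4 = 11
bd xor 41 = fc
90 xor 1a = 8a
29 xor 50 = 79
0b xor 9c = 97
1c xor 76 = 6a
b0 xor 8c = 3c
88 xor 6b = e3
30 xor 71 = 41
23 xor 3d = 1e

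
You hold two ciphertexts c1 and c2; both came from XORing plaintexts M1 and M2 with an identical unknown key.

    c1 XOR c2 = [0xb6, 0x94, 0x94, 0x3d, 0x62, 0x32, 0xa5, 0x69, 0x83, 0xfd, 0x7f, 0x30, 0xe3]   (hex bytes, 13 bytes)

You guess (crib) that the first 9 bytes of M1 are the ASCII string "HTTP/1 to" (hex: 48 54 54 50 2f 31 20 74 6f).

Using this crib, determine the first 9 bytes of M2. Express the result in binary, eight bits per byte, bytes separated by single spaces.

Since c1 ⊕ c2 = M1 ⊕ M2, XORing with the guessed M1 bytes yields the corresponding M2 bytes: M2 = (c1 ⊕ c2) ⊕ M1.
b6 ⊕ 48 = fe
94 ⊕ 54 = c0
94 ⊕ 54 = c0
3d ⊕ 50 = 6d
62 ⊕ 2f = 4d
32 ⊕ 31 = 03
a5 ⊕ 20 = 85
69 ⊕ 74 = 1d
83 ⊕ 6f = ec

11111110 11000000 11000000 01101101 01001101 00000011 10000101 00011101 11101100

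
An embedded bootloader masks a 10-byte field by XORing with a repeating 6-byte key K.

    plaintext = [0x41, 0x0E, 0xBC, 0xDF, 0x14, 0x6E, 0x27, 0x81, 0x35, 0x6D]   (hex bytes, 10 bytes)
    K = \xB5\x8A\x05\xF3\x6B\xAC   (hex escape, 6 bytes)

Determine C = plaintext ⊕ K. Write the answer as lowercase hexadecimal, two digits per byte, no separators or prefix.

The 6-byte key repeats, so the effective keystream is b5 8a 05 f3 6b ac b5 8a 05 f3.
byte 0:  65 XOR 181 = 244
byte 1:  14 XOR 138 = 132
byte 2: 188 XOR   5 = 185
byte 3: 223 XOR 243 =  44
byte 4:  20 XOR 107 = 127
byte 5: 110 XOR 172 = 194
byte 6:  39 XOR 181 = 146
byte 7: 129 XOR 138 =  11
byte 8:  53 XOR   5 =  48
byte 9: 109 XOR 243 = 158

f484b92c7fc2920b309e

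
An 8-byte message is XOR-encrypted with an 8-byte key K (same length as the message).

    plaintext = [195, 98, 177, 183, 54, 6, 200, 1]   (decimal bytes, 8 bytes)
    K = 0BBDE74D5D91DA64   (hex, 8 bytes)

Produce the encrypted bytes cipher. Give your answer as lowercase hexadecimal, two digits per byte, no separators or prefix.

byte 0: c3 ⊕ 0b = c8
byte 1: 62 ⊕ bd = df
byte 2: b1 ⊕ e7 = 56
byte 3: b7 ⊕ 4d = fa
byte 4: 36 ⊕ 5d = 6b
byte 5: 06 ⊕ 91 = 97
byte 6: c8 ⊕ da = 12
byte 7: 01 ⊕ 64 = 65

c8df56fa6b971265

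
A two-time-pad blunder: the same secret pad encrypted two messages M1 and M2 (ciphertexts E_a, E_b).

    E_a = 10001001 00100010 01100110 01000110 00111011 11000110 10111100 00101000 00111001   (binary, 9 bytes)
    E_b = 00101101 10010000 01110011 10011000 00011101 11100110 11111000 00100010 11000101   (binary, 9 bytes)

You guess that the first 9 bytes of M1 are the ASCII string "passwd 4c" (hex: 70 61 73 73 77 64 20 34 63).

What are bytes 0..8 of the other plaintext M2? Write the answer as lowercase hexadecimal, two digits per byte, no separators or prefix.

d4d366ad5144643e9f

First, E_a ⊕ E_b = (M1 ⊕ K) ⊕ (M2 ⊕ K) = M1 ⊕ M2, so the key drops out. Then M2 = (M1 ⊕ M2) ⊕ M1 over the first 9 bytes.
byte 0: (89 XOR 2d) XOR 70 = a4 XOR 70 = d4
byte 1: (22 XOR 90) XOR 61 = b2 XOR 61 = d3
byte 2: (66 XOR 73) XOR 73 = 15 XOR 73 = 66
byte 3: (46 XOR 98) XOR 73 = de XOR 73 = ad
byte 4: (3b XOR 1d) XOR 77 = 26 XOR 77 = 51
byte 5: (c6 XOR e6) XOR 64 = 20 XOR 64 = 44
byte 6: (bc XOR f8) XOR 20 = 44 XOR 20 = 64
byte 7: (28 XOR 22) XOR 34 = 0a XOR 34 = 3e
byte 8: (39 XOR c5) XOR 63 = fc XOR 63 = 9f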